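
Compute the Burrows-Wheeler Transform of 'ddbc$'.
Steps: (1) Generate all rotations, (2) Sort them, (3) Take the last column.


Rotations (sorted):
  0: $ddbc -> last char: c
  1: bc$dd -> last char: d
  2: c$ddb -> last char: b
  3: dbc$d -> last char: d
  4: ddbc$ -> last char: $


BWT = cdbd$


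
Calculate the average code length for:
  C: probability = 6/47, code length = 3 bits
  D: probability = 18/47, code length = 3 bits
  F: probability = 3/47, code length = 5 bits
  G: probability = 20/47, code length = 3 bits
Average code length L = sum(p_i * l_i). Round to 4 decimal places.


Weighted contributions p_i * l_i:
  C: (6/47) * 3 = 18/47
  D: (18/47) * 3 = 54/47
  F: (3/47) * 5 = 15/47
  G: (20/47) * 3 = 60/47
Sum = (18 + 54 + 15 + 60)/47 = 147/47

L = 147/47 = 3.1277 bits/symbol


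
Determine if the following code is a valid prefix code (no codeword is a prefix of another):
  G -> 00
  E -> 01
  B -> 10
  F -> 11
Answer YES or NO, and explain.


Checking each pair (does one codeword prefix another?):
  G='00' vs E='01': no prefix
  G='00' vs B='10': no prefix
  G='00' vs F='11': no prefix
  E='01' vs G='00': no prefix
  E='01' vs B='10': no prefix
  E='01' vs F='11': no prefix
  B='10' vs G='00': no prefix
  B='10' vs E='01': no prefix
  B='10' vs F='11': no prefix
  F='11' vs G='00': no prefix
  F='11' vs E='01': no prefix
  F='11' vs B='10': no prefix
No violation found over all pairs.

YES -- this is a valid prefix code. No codeword is a prefix of any other codeword.


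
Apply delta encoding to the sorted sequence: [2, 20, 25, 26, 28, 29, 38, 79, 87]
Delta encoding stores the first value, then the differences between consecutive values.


First value: 2
Deltas:
  20 - 2 = 18
  25 - 20 = 5
  26 - 25 = 1
  28 - 26 = 2
  29 - 28 = 1
  38 - 29 = 9
  79 - 38 = 41
  87 - 79 = 8


Delta encoded: [2, 18, 5, 1, 2, 1, 9, 41, 8]


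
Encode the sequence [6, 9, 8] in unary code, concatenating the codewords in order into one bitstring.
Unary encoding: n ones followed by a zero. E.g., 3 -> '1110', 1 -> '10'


Encode each number as n ones followed by a terminating 0:
  6 -> 1111110 (7 bits)
  9 -> 1111111110 (10 bits)
  8 -> 111111110 (9 bits)
Total length = 7 + 10 + 9 = 26 bits.

Unary([6, 9, 8]) = 11111101111111110111111110 (26 bits)


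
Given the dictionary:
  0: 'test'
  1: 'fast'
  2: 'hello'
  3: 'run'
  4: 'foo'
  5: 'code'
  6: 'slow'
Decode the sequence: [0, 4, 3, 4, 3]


Look up each index in the dictionary:
  0 -> 'test'
  4 -> 'foo'
  3 -> 'run'
  4 -> 'foo'
  3 -> 'run'

Decoded: "test foo run foo run"


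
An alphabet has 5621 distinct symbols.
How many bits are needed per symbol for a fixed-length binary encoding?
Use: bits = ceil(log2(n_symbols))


log2(5621) = 12.4566
Bracket: 2^12 = 4096 < 5621 <= 2^13 = 8192
So ceil(log2(5621)) = 13

bits = ceil(log2(5621)) = ceil(12.4566) = 13 bits


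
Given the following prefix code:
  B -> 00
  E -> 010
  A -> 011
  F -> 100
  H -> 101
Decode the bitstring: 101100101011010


Decoding step by step:
Bits 101 -> H
Bits 100 -> F
Bits 101 -> H
Bits 011 -> A
Bits 010 -> E


Decoded message: HFHAE


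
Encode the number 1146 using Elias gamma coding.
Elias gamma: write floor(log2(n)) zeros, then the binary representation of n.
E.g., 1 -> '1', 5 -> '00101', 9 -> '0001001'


num_bits = floor(log2(1146)) + 1 = 11
leading_zeros = num_bits - 1 = 10
binary(1146) = 10001111010

Elias gamma(1146) = '0000000000' + '10001111010' = 000000000010001111010 (21 bits)


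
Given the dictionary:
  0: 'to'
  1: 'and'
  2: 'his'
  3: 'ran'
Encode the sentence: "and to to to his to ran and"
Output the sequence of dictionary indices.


Look up each word in the dictionary:
  'and' -> 1
  'to' -> 0
  'to' -> 0
  'to' -> 0
  'his' -> 2
  'to' -> 0
  'ran' -> 3
  'and' -> 1

Encoded: [1, 0, 0, 0, 2, 0, 3, 1]


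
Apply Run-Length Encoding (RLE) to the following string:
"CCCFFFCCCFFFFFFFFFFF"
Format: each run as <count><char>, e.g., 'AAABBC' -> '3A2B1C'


Scanning runs left to right:
  i=0: run of 'C' x 3 -> '3C'
  i=3: run of 'F' x 3 -> '3F'
  i=6: run of 'C' x 3 -> '3C'
  i=9: run of 'F' x 11 -> '11F'

RLE = 3C3F3C11F


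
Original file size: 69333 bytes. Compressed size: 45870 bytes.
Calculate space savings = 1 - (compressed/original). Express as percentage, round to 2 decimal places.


ratio = compressed/original = 45870/69333 = 0.66159
savings = 1 - ratio = 1 - 0.66159 = 0.33841
as a percentage: 0.33841 * 100 = 33.84%

Space savings = 1 - 45870/69333 = 33.84%


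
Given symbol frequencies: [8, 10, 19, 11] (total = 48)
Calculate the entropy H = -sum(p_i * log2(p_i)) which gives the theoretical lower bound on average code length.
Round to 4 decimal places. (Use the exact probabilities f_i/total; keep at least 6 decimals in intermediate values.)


Per-symbol terms -p_i * log2(p_i) with p_i = f_i/48:
  p = 8/48 = 0.166667: log2(p) = -2.584963, -p*log2(p) = 0.430827
  p = 10/48 = 0.208333: log2(p) = -2.263034, -p*log2(p) = 0.471466
  p = 19/48 = 0.395833: log2(p) = -1.337035, -p*log2(p) = 0.529243
  p = 11/48 = 0.229167: log2(p) = -2.125531, -p*log2(p) = 0.487101
H = 0.430827 + 0.471466 + 0.529243 + 0.487101 = 1.918637

H = 1.9186 bits/symbol


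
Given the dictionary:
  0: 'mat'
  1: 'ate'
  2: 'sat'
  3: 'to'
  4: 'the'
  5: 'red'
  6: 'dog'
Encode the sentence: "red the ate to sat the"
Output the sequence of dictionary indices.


Look up each word in the dictionary:
  'red' -> 5
  'the' -> 4
  'ate' -> 1
  'to' -> 3
  'sat' -> 2
  'the' -> 4

Encoded: [5, 4, 1, 3, 2, 4]


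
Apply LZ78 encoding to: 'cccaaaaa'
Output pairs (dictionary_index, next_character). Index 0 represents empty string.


LZ78 encoding steps:
Dictionary: {0: ''}
Step 1: w='' (idx 0), next='c' -> output (0, 'c'), add 'c' as idx 1
Step 2: w='c' (idx 1), next='c' -> output (1, 'c'), add 'cc' as idx 2
Step 3: w='' (idx 0), next='a' -> output (0, 'a'), add 'a' as idx 3
Step 4: w='a' (idx 3), next='a' -> output (3, 'a'), add 'aa' as idx 4
Step 5: w='aa' (idx 4), end of input -> output (4, '')


Encoded: [(0, 'c'), (1, 'c'), (0, 'a'), (3, 'a'), (4, '')]


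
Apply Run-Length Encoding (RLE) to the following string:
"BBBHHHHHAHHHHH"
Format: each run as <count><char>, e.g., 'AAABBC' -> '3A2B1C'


Scanning runs left to right:
  i=0: run of 'B' x 3 -> '3B'
  i=3: run of 'H' x 5 -> '5H'
  i=8: run of 'A' x 1 -> '1A'
  i=9: run of 'H' x 5 -> '5H'

RLE = 3B5H1A5H


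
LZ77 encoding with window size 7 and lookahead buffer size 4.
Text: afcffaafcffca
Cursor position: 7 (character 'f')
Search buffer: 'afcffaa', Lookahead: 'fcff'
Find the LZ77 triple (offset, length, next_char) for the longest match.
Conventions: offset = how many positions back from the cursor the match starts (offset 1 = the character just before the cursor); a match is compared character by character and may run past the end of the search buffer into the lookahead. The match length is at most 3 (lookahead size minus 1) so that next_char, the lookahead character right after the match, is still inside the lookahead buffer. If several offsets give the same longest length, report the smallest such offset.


Try each offset into the search buffer:
  offset=1 (pos 6, char 'a'): match length 0
  offset=2 (pos 5, char 'a'): match length 0
  offset=3 (pos 4, char 'f'): match length 1
  offset=4 (pos 3, char 'f'): match length 1
  offset=5 (pos 2, char 'c'): match length 0
  offset=6 (pos 1, char 'f'): match length 3
  offset=7 (pos 0, char 'a'): match length 0
Longest match has length 3 at offset 6.
next_char = character at position 7 + 3 = 10 -> 'f'

Best match: offset=6, length=3 (matching 'fcf' starting at position 1)
LZ77 triple: (6, 3, 'f')


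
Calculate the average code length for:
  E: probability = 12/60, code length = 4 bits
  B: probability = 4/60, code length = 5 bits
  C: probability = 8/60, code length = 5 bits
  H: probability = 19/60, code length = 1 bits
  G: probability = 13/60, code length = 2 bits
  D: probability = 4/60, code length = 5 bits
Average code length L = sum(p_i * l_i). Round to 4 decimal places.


Weighted contributions p_i * l_i:
  E: (12/60) * 4 = 48/60
  B: (4/60) * 5 = 20/60
  C: (8/60) * 5 = 40/60
  H: (19/60) * 1 = 19/60
  G: (13/60) * 2 = 26/60
  D: (4/60) * 5 = 20/60
Sum = (48 + 20 + 40 + 19 + 26 + 20)/60 = 173/60

L = 173/60 = 2.8833 bits/symbol


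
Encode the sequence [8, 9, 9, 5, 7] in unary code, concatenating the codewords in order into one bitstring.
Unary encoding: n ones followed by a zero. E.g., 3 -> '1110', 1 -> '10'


Encode each number as n ones followed by a terminating 0:
  8 -> 111111110 (9 bits)
  9 -> 1111111110 (10 bits)
  9 -> 1111111110 (10 bits)
  5 -> 111110 (6 bits)
  7 -> 11111110 (8 bits)
Total length = 9 + 10 + 10 + 6 + 8 = 43 bits.

Unary([8, 9, 9, 5, 7]) = 1111111101111111110111111111011111011111110 (43 bits)


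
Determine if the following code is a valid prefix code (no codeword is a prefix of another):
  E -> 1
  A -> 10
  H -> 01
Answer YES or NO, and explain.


Checking each pair (does one codeword prefix another?):
  E='1' vs A='10': prefix -- VIOLATION

NO -- this is NOT a valid prefix code. E (1) is a prefix of A (10).


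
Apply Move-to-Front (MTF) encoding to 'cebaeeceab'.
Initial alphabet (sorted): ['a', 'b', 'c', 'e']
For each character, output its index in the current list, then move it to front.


MTF encoding:
'c': index 2 in ['a', 'b', 'c', 'e'] -> ['c', 'a', 'b', 'e']
'e': index 3 in ['c', 'a', 'b', 'e'] -> ['e', 'c', 'a', 'b']
'b': index 3 in ['e', 'c', 'a', 'b'] -> ['b', 'e', 'c', 'a']
'a': index 3 in ['b', 'e', 'c', 'a'] -> ['a', 'b', 'e', 'c']
'e': index 2 in ['a', 'b', 'e', 'c'] -> ['e', 'a', 'b', 'c']
'e': index 0 in ['e', 'a', 'b', 'c'] -> ['e', 'a', 'b', 'c']
'c': index 3 in ['e', 'a', 'b', 'c'] -> ['c', 'e', 'a', 'b']
'e': index 1 in ['c', 'e', 'a', 'b'] -> ['e', 'c', 'a', 'b']
'a': index 2 in ['e', 'c', 'a', 'b'] -> ['a', 'e', 'c', 'b']
'b': index 3 in ['a', 'e', 'c', 'b'] -> ['b', 'a', 'e', 'c']


Output: [2, 3, 3, 3, 2, 0, 3, 1, 2, 3]


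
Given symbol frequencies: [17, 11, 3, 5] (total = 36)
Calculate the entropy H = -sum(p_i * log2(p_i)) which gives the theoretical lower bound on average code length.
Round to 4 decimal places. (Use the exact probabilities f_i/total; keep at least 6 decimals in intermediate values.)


Per-symbol terms -p_i * log2(p_i) with p_i = f_i/36:
  p = 17/36 = 0.472222: log2(p) = -1.082462, -p*log2(p) = 0.511163
  p = 11/36 = 0.305556: log2(p) = -1.710493, -p*log2(p) = 0.522651
  p = 3/36 = 0.083333: log2(p) = -3.584963, -p*log2(p) = 0.298747
  p = 5/36 = 0.138889: log2(p) = -2.847997, -p*log2(p) = 0.395555
H = 0.511163 + 0.522651 + 0.298747 + 0.395555 = 1.728116

H = 1.7281 bits/symbol


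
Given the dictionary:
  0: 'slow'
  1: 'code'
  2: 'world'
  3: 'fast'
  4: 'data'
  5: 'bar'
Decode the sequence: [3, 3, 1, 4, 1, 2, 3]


Look up each index in the dictionary:
  3 -> 'fast'
  3 -> 'fast'
  1 -> 'code'
  4 -> 'data'
  1 -> 'code'
  2 -> 'world'
  3 -> 'fast'

Decoded: "fast fast code data code world fast"


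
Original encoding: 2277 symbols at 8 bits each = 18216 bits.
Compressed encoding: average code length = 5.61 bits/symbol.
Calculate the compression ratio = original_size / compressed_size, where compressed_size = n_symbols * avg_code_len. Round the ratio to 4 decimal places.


original_size = n_symbols * orig_bits = 2277 * 8 = 18216 bits
compressed_size = n_symbols * avg_code_len = 2277 * 5.61 = 12773.97 bits
ratio = original_size / compressed_size = 18216 / 12773.97 = 1.426

Compression ratio = 1.426


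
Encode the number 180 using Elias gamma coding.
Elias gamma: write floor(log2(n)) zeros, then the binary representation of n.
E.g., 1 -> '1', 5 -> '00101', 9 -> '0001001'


num_bits = floor(log2(180)) + 1 = 8
leading_zeros = num_bits - 1 = 7
binary(180) = 10110100

Elias gamma(180) = '0000000' + '10110100' = 000000010110100 (15 bits)


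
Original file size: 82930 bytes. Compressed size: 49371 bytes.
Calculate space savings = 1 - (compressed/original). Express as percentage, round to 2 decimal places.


ratio = compressed/original = 49371/82930 = 0.595333
savings = 1 - ratio = 1 - 0.595333 = 0.404667
as a percentage: 0.404667 * 100 = 40.47%

Space savings = 1 - 49371/82930 = 40.47%


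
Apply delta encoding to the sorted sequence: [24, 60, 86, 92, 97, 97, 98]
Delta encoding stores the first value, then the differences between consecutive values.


First value: 24
Deltas:
  60 - 24 = 36
  86 - 60 = 26
  92 - 86 = 6
  97 - 92 = 5
  97 - 97 = 0
  98 - 97 = 1


Delta encoded: [24, 36, 26, 6, 5, 0, 1]


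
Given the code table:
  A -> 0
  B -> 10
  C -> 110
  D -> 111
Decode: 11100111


Decoding:
111 -> D
0 -> A
0 -> A
111 -> D


Result: DAAD


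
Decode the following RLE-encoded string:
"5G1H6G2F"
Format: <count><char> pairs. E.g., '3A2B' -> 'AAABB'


Expanding each <count><char> pair:
  5G -> 'GGGGG'
  1H -> 'H'
  6G -> 'GGGGGG'
  2F -> 'FF'

Decoded = GGGGGHGGGGGGFF


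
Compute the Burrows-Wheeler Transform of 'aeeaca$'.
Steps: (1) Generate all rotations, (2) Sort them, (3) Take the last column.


Rotations (sorted):
  0: $aeeaca -> last char: a
  1: a$aeeac -> last char: c
  2: aca$aee -> last char: e
  3: aeeaca$ -> last char: $
  4: ca$aeea -> last char: a
  5: eaca$ae -> last char: e
  6: eeaca$a -> last char: a


BWT = ace$aea


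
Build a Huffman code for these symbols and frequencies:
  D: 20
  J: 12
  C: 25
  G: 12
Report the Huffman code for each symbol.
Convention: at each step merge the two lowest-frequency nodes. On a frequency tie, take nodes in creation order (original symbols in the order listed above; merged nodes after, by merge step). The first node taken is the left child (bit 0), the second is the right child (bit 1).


Huffman tree construction:
Step 1: Merge J(12) + G(12) = 24
Step 2: Merge D(20) + (J+G)(24) = 44
Step 3: Merge C(25) + (D+(J+G))(44) = 69
Read each symbol's code off the tree from the root (left child = 0, right child = 1).

Codes:
  D: 10 (length 2)
  J: 110 (length 3)
  C: 0 (length 1)
  G: 111 (length 3)
Average code length: 137/69 = 1.9855 bits/symbol


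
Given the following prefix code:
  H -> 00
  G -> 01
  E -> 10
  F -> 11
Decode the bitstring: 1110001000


Decoding step by step:
Bits 11 -> F
Bits 10 -> E
Bits 00 -> H
Bits 10 -> E
Bits 00 -> H


Decoded message: FEHEH


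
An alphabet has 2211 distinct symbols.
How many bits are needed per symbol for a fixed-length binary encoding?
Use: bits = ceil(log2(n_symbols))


log2(2211) = 11.1105
Bracket: 2^11 = 2048 < 2211 <= 2^12 = 4096
So ceil(log2(2211)) = 12

bits = ceil(log2(2211)) = ceil(11.1105) = 12 bits


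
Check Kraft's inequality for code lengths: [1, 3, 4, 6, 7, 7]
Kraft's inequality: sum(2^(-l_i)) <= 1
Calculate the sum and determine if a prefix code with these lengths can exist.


Sum = 2^(-1) + 2^(-3) + 2^(-4) + 2^(-6) + 2^(-7) + 2^(-7)
    = 0.5 + 0.125 + 0.0625 + 0.015625 + 0.0078125 + 0.0078125
    = 92/128 = 0.71875
Since 0.71875 <= 1, Kraft's inequality IS satisfied.
A prefix code with these lengths CAN exist.

Kraft sum = 0.71875. Satisfied.


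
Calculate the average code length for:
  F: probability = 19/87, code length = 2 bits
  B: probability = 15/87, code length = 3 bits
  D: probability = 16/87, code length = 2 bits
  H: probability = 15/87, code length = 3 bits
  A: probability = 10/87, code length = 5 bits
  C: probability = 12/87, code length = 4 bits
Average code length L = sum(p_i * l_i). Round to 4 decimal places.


Weighted contributions p_i * l_i:
  F: (19/87) * 2 = 38/87
  B: (15/87) * 3 = 45/87
  D: (16/87) * 2 = 32/87
  H: (15/87) * 3 = 45/87
  A: (10/87) * 5 = 50/87
  C: (12/87) * 4 = 48/87
Sum = (38 + 45 + 32 + 45 + 50 + 48)/87 = 258/87

L = 258/87 = 2.9655 bits/symbol


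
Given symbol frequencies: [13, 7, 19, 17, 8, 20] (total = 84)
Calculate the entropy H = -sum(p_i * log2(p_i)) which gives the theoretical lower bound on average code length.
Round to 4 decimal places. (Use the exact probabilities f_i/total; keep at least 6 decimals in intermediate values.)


Per-symbol terms -p_i * log2(p_i) with p_i = f_i/84:
  p = 13/84 = 0.154762: log2(p) = -2.691878, -p*log2(p) = 0.416600
  p = 7/84 = 0.083333: log2(p) = -3.584963, -p*log2(p) = 0.298747
  p = 19/84 = 0.226190: log2(p) = -2.144390, -p*log2(p) = 0.485041
  p = 17/84 = 0.202381: log2(p) = -2.304855, -p*log2(p) = 0.466459
  p = 8/84 = 0.095238: log2(p) = -3.392317, -p*log2(p) = 0.323078
  p = 20/84 = 0.238095: log2(p) = -2.070389, -p*log2(p) = 0.492950
H = 0.416600 + 0.298747 + 0.485041 + 0.466459 + 0.323078 + 0.492950 = 2.482875

H = 2.4829 bits/symbol


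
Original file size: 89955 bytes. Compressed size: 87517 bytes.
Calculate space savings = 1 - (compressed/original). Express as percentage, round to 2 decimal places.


ratio = compressed/original = 87517/89955 = 0.972898
savings = 1 - ratio = 1 - 0.972898 = 0.027102
as a percentage: 0.027102 * 100 = 2.71%

Space savings = 1 - 87517/89955 = 2.71%


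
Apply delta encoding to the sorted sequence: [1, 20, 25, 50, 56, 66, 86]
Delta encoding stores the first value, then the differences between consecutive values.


First value: 1
Deltas:
  20 - 1 = 19
  25 - 20 = 5
  50 - 25 = 25
  56 - 50 = 6
  66 - 56 = 10
  86 - 66 = 20


Delta encoded: [1, 19, 5, 25, 6, 10, 20]


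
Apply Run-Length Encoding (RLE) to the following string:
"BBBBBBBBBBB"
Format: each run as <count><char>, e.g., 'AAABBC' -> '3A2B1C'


Scanning runs left to right:
  i=0: run of 'B' x 11 -> '11B'

RLE = 11B


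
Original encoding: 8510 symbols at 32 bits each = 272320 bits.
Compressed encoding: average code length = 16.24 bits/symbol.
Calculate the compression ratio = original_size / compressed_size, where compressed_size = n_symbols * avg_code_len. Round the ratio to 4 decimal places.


original_size = n_symbols * orig_bits = 8510 * 32 = 272320 bits
compressed_size = n_symbols * avg_code_len = 8510 * 16.24 = 138202.4 bits
ratio = original_size / compressed_size = 272320 / 138202.4 = 1.9704

Compression ratio = 1.9704


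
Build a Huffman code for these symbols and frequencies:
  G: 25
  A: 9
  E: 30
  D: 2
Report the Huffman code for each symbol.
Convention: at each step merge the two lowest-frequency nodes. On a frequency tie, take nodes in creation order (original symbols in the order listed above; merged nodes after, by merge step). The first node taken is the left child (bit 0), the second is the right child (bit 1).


Huffman tree construction:
Step 1: Merge D(2) + A(9) = 11
Step 2: Merge (D+A)(11) + G(25) = 36
Step 3: Merge E(30) + ((D+A)+G)(36) = 66
Read each symbol's code off the tree from the root (left child = 0, right child = 1).

Codes:
  G: 11 (length 2)
  A: 101 (length 3)
  E: 0 (length 1)
  D: 100 (length 3)
Average code length: 113/66 = 1.7121 bits/symbol


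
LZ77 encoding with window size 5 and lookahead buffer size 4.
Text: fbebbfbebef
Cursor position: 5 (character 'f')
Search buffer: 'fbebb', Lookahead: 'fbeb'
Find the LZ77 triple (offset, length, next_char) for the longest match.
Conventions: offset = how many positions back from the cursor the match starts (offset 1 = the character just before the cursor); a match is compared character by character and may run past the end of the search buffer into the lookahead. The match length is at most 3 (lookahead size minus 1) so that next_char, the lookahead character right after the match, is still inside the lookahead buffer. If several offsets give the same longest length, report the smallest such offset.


Try each offset into the search buffer:
  offset=1 (pos 4, char 'b'): match length 0
  offset=2 (pos 3, char 'b'): match length 0
  offset=3 (pos 2, char 'e'): match length 0
  offset=4 (pos 1, char 'b'): match length 0
  offset=5 (pos 0, char 'f'): match length 3
Longest match has length 3 at offset 5.
next_char = character at position 5 + 3 = 8 -> 'b'

Best match: offset=5, length=3 (matching 'fbe' starting at position 0)
LZ77 triple: (5, 3, 'b')


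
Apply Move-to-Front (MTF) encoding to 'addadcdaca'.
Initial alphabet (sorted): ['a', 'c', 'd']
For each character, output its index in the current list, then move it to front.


MTF encoding:
'a': index 0 in ['a', 'c', 'd'] -> ['a', 'c', 'd']
'd': index 2 in ['a', 'c', 'd'] -> ['d', 'a', 'c']
'd': index 0 in ['d', 'a', 'c'] -> ['d', 'a', 'c']
'a': index 1 in ['d', 'a', 'c'] -> ['a', 'd', 'c']
'd': index 1 in ['a', 'd', 'c'] -> ['d', 'a', 'c']
'c': index 2 in ['d', 'a', 'c'] -> ['c', 'd', 'a']
'd': index 1 in ['c', 'd', 'a'] -> ['d', 'c', 'a']
'a': index 2 in ['d', 'c', 'a'] -> ['a', 'd', 'c']
'c': index 2 in ['a', 'd', 'c'] -> ['c', 'a', 'd']
'a': index 1 in ['c', 'a', 'd'] -> ['a', 'c', 'd']


Output: [0, 2, 0, 1, 1, 2, 1, 2, 2, 1]


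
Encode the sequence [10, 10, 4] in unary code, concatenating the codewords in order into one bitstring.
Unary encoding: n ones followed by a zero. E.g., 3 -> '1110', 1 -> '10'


Encode each number as n ones followed by a terminating 0:
  10 -> 11111111110 (11 bits)
  10 -> 11111111110 (11 bits)
  4 -> 11110 (5 bits)
Total length = 11 + 11 + 5 = 27 bits.

Unary([10, 10, 4]) = 111111111101111111111011110 (27 bits)


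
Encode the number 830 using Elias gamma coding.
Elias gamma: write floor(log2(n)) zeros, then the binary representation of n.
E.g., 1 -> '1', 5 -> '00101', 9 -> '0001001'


num_bits = floor(log2(830)) + 1 = 10
leading_zeros = num_bits - 1 = 9
binary(830) = 1100111110

Elias gamma(830) = '000000000' + '1100111110' = 0000000001100111110 (19 bits)


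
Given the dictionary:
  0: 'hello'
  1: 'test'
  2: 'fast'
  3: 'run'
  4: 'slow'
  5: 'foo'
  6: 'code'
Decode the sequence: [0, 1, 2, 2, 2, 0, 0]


Look up each index in the dictionary:
  0 -> 'hello'
  1 -> 'test'
  2 -> 'fast'
  2 -> 'fast'
  2 -> 'fast'
  0 -> 'hello'
  0 -> 'hello'

Decoded: "hello test fast fast fast hello hello"


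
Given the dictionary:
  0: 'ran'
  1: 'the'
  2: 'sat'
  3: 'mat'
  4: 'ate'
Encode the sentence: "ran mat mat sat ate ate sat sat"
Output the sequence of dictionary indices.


Look up each word in the dictionary:
  'ran' -> 0
  'mat' -> 3
  'mat' -> 3
  'sat' -> 2
  'ate' -> 4
  'ate' -> 4
  'sat' -> 2
  'sat' -> 2

Encoded: [0, 3, 3, 2, 4, 4, 2, 2]


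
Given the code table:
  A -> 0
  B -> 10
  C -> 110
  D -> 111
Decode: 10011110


Decoding:
10 -> B
0 -> A
111 -> D
10 -> B


Result: BADB


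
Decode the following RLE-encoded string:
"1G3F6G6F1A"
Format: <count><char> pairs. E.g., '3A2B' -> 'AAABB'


Expanding each <count><char> pair:
  1G -> 'G'
  3F -> 'FFF'
  6G -> 'GGGGGG'
  6F -> 'FFFFFF'
  1A -> 'A'

Decoded = GFFFGGGGGGFFFFFFA


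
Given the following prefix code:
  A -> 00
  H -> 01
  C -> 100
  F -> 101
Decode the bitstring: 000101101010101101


Decoding step by step:
Bits 00 -> A
Bits 01 -> H
Bits 01 -> H
Bits 101 -> F
Bits 01 -> H
Bits 01 -> H
Bits 01 -> H
Bits 101 -> F


Decoded message: AHHFHHHF


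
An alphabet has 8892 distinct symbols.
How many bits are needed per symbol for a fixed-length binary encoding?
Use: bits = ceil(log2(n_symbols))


log2(8892) = 13.1183
Bracket: 2^13 = 8192 < 8892 <= 2^14 = 16384
So ceil(log2(8892)) = 14

bits = ceil(log2(8892)) = ceil(13.1183) = 14 bits


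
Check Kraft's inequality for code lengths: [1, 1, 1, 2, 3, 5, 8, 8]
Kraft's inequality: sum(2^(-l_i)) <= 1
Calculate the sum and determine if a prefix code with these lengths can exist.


Sum = 2^(-1) + 2^(-1) + 2^(-1) + 2^(-2) + 2^(-3) + 2^(-5) + 2^(-8) + 2^(-8)
    = 0.5 + 0.5 + 0.5 + 0.25 + 0.125 + 0.03125 + 0.00390625 + 0.00390625
    = 490/256 = 1.9140625
Since 1.9140625 > 1, Kraft's inequality is NOT satisfied.
A prefix code with these lengths CANNOT exist.

Kraft sum = 1.9140625. Not satisfied.


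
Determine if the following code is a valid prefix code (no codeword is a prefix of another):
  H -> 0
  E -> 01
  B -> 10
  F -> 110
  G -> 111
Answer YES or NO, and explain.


Checking each pair (does one codeword prefix another?):
  H='0' vs E='01': prefix -- VIOLATION

NO -- this is NOT a valid prefix code. H (0) is a prefix of E (01).


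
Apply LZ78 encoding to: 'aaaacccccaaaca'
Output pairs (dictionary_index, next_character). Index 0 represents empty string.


LZ78 encoding steps:
Dictionary: {0: ''}
Step 1: w='' (idx 0), next='a' -> output (0, 'a'), add 'a' as idx 1
Step 2: w='a' (idx 1), next='a' -> output (1, 'a'), add 'aa' as idx 2
Step 3: w='a' (idx 1), next='c' -> output (1, 'c'), add 'ac' as idx 3
Step 4: w='' (idx 0), next='c' -> output (0, 'c'), add 'c' as idx 4
Step 5: w='c' (idx 4), next='c' -> output (4, 'c'), add 'cc' as idx 5
Step 6: w='c' (idx 4), next='a' -> output (4, 'a'), add 'ca' as idx 6
Step 7: w='aa' (idx 2), next='c' -> output (2, 'c'), add 'aac' as idx 7
Step 8: w='a' (idx 1), end of input -> output (1, '')


Encoded: [(0, 'a'), (1, 'a'), (1, 'c'), (0, 'c'), (4, 'c'), (4, 'a'), (2, 'c'), (1, '')]


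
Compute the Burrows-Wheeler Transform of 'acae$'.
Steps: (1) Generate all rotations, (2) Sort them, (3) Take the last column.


Rotations (sorted):
  0: $acae -> last char: e
  1: acae$ -> last char: $
  2: ae$ac -> last char: c
  3: cae$a -> last char: a
  4: e$aca -> last char: a


BWT = e$caa


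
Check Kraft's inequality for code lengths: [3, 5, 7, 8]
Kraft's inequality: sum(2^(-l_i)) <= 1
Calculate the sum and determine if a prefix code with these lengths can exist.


Sum = 2^(-3) + 2^(-5) + 2^(-7) + 2^(-8)
    = 0.125 + 0.03125 + 0.0078125 + 0.00390625
    = 43/256 = 0.16796875
Since 0.16796875 <= 1, Kraft's inequality IS satisfied.
A prefix code with these lengths CAN exist.

Kraft sum = 0.16796875. Satisfied.


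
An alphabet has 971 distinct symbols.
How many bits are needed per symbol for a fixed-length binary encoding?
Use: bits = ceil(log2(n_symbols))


log2(971) = 9.9233
Bracket: 2^9 = 512 < 971 <= 2^10 = 1024
So ceil(log2(971)) = 10

bits = ceil(log2(971)) = ceil(9.9233) = 10 bits


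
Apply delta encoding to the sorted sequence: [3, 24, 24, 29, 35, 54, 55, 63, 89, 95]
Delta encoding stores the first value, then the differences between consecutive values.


First value: 3
Deltas:
  24 - 3 = 21
  24 - 24 = 0
  29 - 24 = 5
  35 - 29 = 6
  54 - 35 = 19
  55 - 54 = 1
  63 - 55 = 8
  89 - 63 = 26
  95 - 89 = 6


Delta encoded: [3, 21, 0, 5, 6, 19, 1, 8, 26, 6]


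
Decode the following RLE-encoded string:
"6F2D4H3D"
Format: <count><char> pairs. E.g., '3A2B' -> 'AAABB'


Expanding each <count><char> pair:
  6F -> 'FFFFFF'
  2D -> 'DD'
  4H -> 'HHHH'
  3D -> 'DDD'

Decoded = FFFFFFDDHHHHDDD


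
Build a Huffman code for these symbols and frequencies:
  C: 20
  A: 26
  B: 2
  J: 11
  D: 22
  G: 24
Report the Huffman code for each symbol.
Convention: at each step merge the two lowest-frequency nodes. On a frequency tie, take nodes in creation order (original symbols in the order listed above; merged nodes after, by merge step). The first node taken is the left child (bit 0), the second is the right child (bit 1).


Huffman tree construction:
Step 1: Merge B(2) + J(11) = 13
Step 2: Merge (B+J)(13) + C(20) = 33
Step 3: Merge D(22) + G(24) = 46
Step 4: Merge A(26) + ((B+J)+C)(33) = 59
Step 5: Merge (D+G)(46) + (A+((B+J)+C))(59) = 105
Read each symbol's code off the tree from the root (left child = 0, right child = 1).

Codes:
  C: 111 (length 3)
  A: 10 (length 2)
  B: 1100 (length 4)
  J: 1101 (length 4)
  D: 00 (length 2)
  G: 01 (length 2)
Average code length: 256/105 = 2.4381 bits/symbol


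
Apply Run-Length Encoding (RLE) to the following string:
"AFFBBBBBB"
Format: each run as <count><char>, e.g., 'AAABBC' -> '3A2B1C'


Scanning runs left to right:
  i=0: run of 'A' x 1 -> '1A'
  i=1: run of 'F' x 2 -> '2F'
  i=3: run of 'B' x 6 -> '6B'

RLE = 1A2F6B


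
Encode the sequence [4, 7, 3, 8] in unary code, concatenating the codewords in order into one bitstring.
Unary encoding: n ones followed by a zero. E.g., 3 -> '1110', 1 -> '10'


Encode each number as n ones followed by a terminating 0:
  4 -> 11110 (5 bits)
  7 -> 11111110 (8 bits)
  3 -> 1110 (4 bits)
  8 -> 111111110 (9 bits)
Total length = 5 + 8 + 4 + 9 = 26 bits.

Unary([4, 7, 3, 8]) = 11110111111101110111111110 (26 bits)


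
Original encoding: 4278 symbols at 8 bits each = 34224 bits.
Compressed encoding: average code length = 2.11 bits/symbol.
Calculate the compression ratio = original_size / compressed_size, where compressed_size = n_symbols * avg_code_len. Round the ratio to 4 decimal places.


original_size = n_symbols * orig_bits = 4278 * 8 = 34224 bits
compressed_size = n_symbols * avg_code_len = 4278 * 2.11 = 9026.58 bits
ratio = original_size / compressed_size = 34224 / 9026.58 = 3.7915

Compression ratio = 3.7915


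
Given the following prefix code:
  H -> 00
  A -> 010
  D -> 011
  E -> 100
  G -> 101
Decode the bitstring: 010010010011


Decoding step by step:
Bits 010 -> A
Bits 010 -> A
Bits 010 -> A
Bits 011 -> D


Decoded message: AAAD


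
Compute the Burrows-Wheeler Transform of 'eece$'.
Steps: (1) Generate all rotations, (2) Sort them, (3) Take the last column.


Rotations (sorted):
  0: $eece -> last char: e
  1: ce$ee -> last char: e
  2: e$eec -> last char: c
  3: ece$e -> last char: e
  4: eece$ -> last char: $


BWT = eece$


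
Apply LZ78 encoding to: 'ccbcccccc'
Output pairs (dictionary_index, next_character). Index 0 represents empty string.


LZ78 encoding steps:
Dictionary: {0: ''}
Step 1: w='' (idx 0), next='c' -> output (0, 'c'), add 'c' as idx 1
Step 2: w='c' (idx 1), next='b' -> output (1, 'b'), add 'cb' as idx 2
Step 3: w='c' (idx 1), next='c' -> output (1, 'c'), add 'cc' as idx 3
Step 4: w='cc' (idx 3), next='c' -> output (3, 'c'), add 'ccc' as idx 4
Step 5: w='c' (idx 1), end of input -> output (1, '')


Encoded: [(0, 'c'), (1, 'b'), (1, 'c'), (3, 'c'), (1, '')]


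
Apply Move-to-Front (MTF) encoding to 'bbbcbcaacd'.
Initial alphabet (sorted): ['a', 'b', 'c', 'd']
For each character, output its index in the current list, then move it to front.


MTF encoding:
'b': index 1 in ['a', 'b', 'c', 'd'] -> ['b', 'a', 'c', 'd']
'b': index 0 in ['b', 'a', 'c', 'd'] -> ['b', 'a', 'c', 'd']
'b': index 0 in ['b', 'a', 'c', 'd'] -> ['b', 'a', 'c', 'd']
'c': index 2 in ['b', 'a', 'c', 'd'] -> ['c', 'b', 'a', 'd']
'b': index 1 in ['c', 'b', 'a', 'd'] -> ['b', 'c', 'a', 'd']
'c': index 1 in ['b', 'c', 'a', 'd'] -> ['c', 'b', 'a', 'd']
'a': index 2 in ['c', 'b', 'a', 'd'] -> ['a', 'c', 'b', 'd']
'a': index 0 in ['a', 'c', 'b', 'd'] -> ['a', 'c', 'b', 'd']
'c': index 1 in ['a', 'c', 'b', 'd'] -> ['c', 'a', 'b', 'd']
'd': index 3 in ['c', 'a', 'b', 'd'] -> ['d', 'c', 'a', 'b']


Output: [1, 0, 0, 2, 1, 1, 2, 0, 1, 3]


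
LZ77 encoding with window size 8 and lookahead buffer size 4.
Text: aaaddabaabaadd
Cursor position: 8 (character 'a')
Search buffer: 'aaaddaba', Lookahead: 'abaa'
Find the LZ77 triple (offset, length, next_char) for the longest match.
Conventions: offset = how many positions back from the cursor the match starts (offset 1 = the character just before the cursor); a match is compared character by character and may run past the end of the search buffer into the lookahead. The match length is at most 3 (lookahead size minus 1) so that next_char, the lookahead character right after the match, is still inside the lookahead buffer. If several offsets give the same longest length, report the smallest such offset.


Try each offset into the search buffer:
  offset=1 (pos 7, char 'a'): match length 1
  offset=2 (pos 6, char 'b'): match length 0
  offset=3 (pos 5, char 'a'): match length 3
  offset=4 (pos 4, char 'd'): match length 0
  offset=5 (pos 3, char 'd'): match length 0
  offset=6 (pos 2, char 'a'): match length 1
  offset=7 (pos 1, char 'a'): match length 1
  offset=8 (pos 0, char 'a'): match length 1
Longest match has length 3 at offset 3.
next_char = character at position 8 + 3 = 11 -> 'a'

Best match: offset=3, length=3 (matching 'aba' starting at position 5)
LZ77 triple: (3, 3, 'a')


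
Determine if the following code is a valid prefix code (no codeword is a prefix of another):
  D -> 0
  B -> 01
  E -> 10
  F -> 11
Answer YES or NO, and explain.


Checking each pair (does one codeword prefix another?):
  D='0' vs B='01': prefix -- VIOLATION

NO -- this is NOT a valid prefix code. D (0) is a prefix of B (01).


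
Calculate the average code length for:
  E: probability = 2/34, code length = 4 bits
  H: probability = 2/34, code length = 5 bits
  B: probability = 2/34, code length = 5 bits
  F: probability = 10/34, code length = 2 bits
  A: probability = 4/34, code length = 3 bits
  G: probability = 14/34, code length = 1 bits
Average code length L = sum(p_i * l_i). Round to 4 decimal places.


Weighted contributions p_i * l_i:
  E: (2/34) * 4 = 8/34
  H: (2/34) * 5 = 10/34
  B: (2/34) * 5 = 10/34
  F: (10/34) * 2 = 20/34
  A: (4/34) * 3 = 12/34
  G: (14/34) * 1 = 14/34
Sum = (8 + 10 + 10 + 20 + 12 + 14)/34 = 74/34

L = 74/34 = 2.1765 bits/symbol


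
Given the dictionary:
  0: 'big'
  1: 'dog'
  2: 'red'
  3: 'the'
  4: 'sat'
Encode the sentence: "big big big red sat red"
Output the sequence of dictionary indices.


Look up each word in the dictionary:
  'big' -> 0
  'big' -> 0
  'big' -> 0
  'red' -> 2
  'sat' -> 4
  'red' -> 2

Encoded: [0, 0, 0, 2, 4, 2]


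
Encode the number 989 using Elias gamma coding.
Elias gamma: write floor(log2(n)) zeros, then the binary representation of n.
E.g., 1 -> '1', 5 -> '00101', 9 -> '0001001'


num_bits = floor(log2(989)) + 1 = 10
leading_zeros = num_bits - 1 = 9
binary(989) = 1111011101

Elias gamma(989) = '000000000' + '1111011101' = 0000000001111011101 (19 bits)


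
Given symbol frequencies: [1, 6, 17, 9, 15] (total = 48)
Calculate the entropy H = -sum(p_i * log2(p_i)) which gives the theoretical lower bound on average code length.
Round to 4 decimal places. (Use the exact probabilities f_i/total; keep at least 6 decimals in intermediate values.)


Per-symbol terms -p_i * log2(p_i) with p_i = f_i/48:
  p = 1/48 = 0.020833: log2(p) = -5.584963, -p*log2(p) = 0.116353
  p = 6/48 = 0.125000: log2(p) = -3.000000, -p*log2(p) = 0.375000
  p = 17/48 = 0.354167: log2(p) = -1.497500, -p*log2(p) = 0.530364
  p = 9/48 = 0.187500: log2(p) = -2.415037, -p*log2(p) = 0.452820
  p = 15/48 = 0.312500: log2(p) = -1.678072, -p*log2(p) = 0.524397
H = 0.116353 + 0.375000 + 0.530364 + 0.452820 + 0.524397 = 1.998934

H = 1.9989 bits/symbol


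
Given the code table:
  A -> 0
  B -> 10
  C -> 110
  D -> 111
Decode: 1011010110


Decoding:
10 -> B
110 -> C
10 -> B
110 -> C


Result: BCBC


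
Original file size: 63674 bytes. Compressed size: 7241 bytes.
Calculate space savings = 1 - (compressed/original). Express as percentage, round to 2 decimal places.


ratio = compressed/original = 7241/63674 = 0.11372
savings = 1 - ratio = 1 - 0.11372 = 0.88628
as a percentage: 0.88628 * 100 = 88.63%

Space savings = 1 - 7241/63674 = 88.63%


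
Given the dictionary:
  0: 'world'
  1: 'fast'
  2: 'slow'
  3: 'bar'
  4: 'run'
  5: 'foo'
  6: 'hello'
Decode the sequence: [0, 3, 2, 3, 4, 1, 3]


Look up each index in the dictionary:
  0 -> 'world'
  3 -> 'bar'
  2 -> 'slow'
  3 -> 'bar'
  4 -> 'run'
  1 -> 'fast'
  3 -> 'bar'

Decoded: "world bar slow bar run fast bar"


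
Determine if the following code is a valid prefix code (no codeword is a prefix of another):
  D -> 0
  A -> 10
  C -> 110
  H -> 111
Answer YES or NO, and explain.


Checking each pair (does one codeword prefix another?):
  D='0' vs A='10': no prefix
  D='0' vs C='110': no prefix
  D='0' vs H='111': no prefix
  A='10' vs D='0': no prefix
  A='10' vs C='110': no prefix
  A='10' vs H='111': no prefix
  C='110' vs D='0': no prefix
  C='110' vs A='10': no prefix
  C='110' vs H='111': no prefix
  H='111' vs D='0': no prefix
  H='111' vs A='10': no prefix
  H='111' vs C='110': no prefix
No violation found over all pairs.

YES -- this is a valid prefix code. No codeword is a prefix of any other codeword.


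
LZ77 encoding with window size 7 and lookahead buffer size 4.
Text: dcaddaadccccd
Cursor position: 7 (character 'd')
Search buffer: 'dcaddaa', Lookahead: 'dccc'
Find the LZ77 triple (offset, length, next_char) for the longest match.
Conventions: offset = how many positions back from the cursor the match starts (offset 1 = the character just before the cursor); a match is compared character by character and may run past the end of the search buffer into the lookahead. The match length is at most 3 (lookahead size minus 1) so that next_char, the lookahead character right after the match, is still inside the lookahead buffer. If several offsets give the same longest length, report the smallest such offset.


Try each offset into the search buffer:
  offset=1 (pos 6, char 'a'): match length 0
  offset=2 (pos 5, char 'a'): match length 0
  offset=3 (pos 4, char 'd'): match length 1
  offset=4 (pos 3, char 'd'): match length 1
  offset=5 (pos 2, char 'a'): match length 0
  offset=6 (pos 1, char 'c'): match length 0
  offset=7 (pos 0, char 'd'): match length 2
Longest match has length 2 at offset 7.
next_char = character at position 7 + 2 = 9 -> 'c'

Best match: offset=7, length=2 (matching 'dc' starting at position 0)
LZ77 triple: (7, 2, 'c')


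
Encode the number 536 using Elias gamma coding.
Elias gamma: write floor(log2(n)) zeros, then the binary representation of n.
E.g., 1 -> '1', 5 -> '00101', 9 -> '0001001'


num_bits = floor(log2(536)) + 1 = 10
leading_zeros = num_bits - 1 = 9
binary(536) = 1000011000

Elias gamma(536) = '000000000' + '1000011000' = 0000000001000011000 (19 bits)


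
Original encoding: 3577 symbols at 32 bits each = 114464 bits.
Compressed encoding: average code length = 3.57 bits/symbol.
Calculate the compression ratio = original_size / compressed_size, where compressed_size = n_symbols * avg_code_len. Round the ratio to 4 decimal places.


original_size = n_symbols * orig_bits = 3577 * 32 = 114464 bits
compressed_size = n_symbols * avg_code_len = 3577 * 3.57 = 12769.89 bits
ratio = original_size / compressed_size = 114464 / 12769.89 = 8.9636

Compression ratio = 8.9636


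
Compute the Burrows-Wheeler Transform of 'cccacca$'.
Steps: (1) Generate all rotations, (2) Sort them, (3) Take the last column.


Rotations (sorted):
  0: $cccacca -> last char: a
  1: a$cccacc -> last char: c
  2: acca$ccc -> last char: c
  3: ca$cccac -> last char: c
  4: cacca$cc -> last char: c
  5: cca$ccca -> last char: a
  6: ccacca$c -> last char: c
  7: cccacca$ -> last char: $


BWT = accccac$


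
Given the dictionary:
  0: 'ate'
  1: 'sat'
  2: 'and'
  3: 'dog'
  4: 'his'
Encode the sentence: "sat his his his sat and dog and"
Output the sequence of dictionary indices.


Look up each word in the dictionary:
  'sat' -> 1
  'his' -> 4
  'his' -> 4
  'his' -> 4
  'sat' -> 1
  'and' -> 2
  'dog' -> 3
  'and' -> 2

Encoded: [1, 4, 4, 4, 1, 2, 3, 2]


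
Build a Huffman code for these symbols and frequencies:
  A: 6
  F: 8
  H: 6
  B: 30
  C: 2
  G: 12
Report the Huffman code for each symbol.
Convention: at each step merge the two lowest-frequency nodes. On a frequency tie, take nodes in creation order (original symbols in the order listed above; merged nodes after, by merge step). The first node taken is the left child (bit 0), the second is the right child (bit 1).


Huffman tree construction:
Step 1: Merge C(2) + A(6) = 8
Step 2: Merge H(6) + F(8) = 14
Step 3: Merge (C+A)(8) + G(12) = 20
Step 4: Merge (H+F)(14) + ((C+A)+G)(20) = 34
Step 5: Merge B(30) + ((H+F)+((C+A)+G))(34) = 64
Read each symbol's code off the tree from the root (left child = 0, right child = 1).

Codes:
  A: 1101 (length 4)
  F: 101 (length 3)
  H: 100 (length 3)
  B: 0 (length 1)
  C: 1100 (length 4)
  G: 111 (length 3)
Average code length: 140/64 = 2.1875 bits/symbol


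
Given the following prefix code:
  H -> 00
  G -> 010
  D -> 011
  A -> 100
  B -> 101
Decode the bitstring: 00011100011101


Decoding step by step:
Bits 00 -> H
Bits 011 -> D
Bits 100 -> A
Bits 011 -> D
Bits 101 -> B


Decoded message: HDADB


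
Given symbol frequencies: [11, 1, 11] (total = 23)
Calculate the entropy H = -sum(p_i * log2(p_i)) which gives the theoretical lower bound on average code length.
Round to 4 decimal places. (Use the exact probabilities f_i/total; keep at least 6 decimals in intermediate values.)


Per-symbol terms -p_i * log2(p_i) with p_i = f_i/23:
  p = 11/23 = 0.478261: log2(p) = -1.064130, -p*log2(p) = 0.508932
  p = 1/23 = 0.043478: log2(p) = -4.523562, -p*log2(p) = 0.196677
  p = 11/23 = 0.478261: log2(p) = -1.064130, -p*log2(p) = 0.508932
H = 0.508932 + 0.196677 + 0.508932 = 1.214541

H = 1.2145 bits/symbol
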